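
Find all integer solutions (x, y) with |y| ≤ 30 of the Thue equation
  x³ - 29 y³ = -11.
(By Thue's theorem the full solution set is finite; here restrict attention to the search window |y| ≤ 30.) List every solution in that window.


The equation is x³ - 29y³ = -11. For fixed y, x³ = 29·y³ − 11, so a solution requires the RHS to be a perfect cube.
Strategy: iterate y from -30 to 30, compute RHS = 29·y³ − 11, and check whether it is a (positive or negative) perfect cube.
Check small values of y:
  y = 0: RHS = -11 is not a perfect cube.
  y = 1: RHS = 18 is not a perfect cube.
  y = -1: RHS = -40 is not a perfect cube.
  y = 2: RHS = 221 is not a perfect cube.
  y = -2: RHS = -243 is not a perfect cube.
  y = 3: RHS = 772 is not a perfect cube.
  y = -3: RHS = -794 is not a perfect cube.
Continuing the search up to |y| = 30 finds no solutions either.
No (x, y) in the scanned range satisfies the equation.

No integer solutions with |y| ≤ 30.


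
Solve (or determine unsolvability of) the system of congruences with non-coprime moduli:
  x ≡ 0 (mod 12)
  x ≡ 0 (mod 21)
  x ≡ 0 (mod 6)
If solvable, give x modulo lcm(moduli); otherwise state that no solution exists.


Moduli 12, 21, 6 are not pairwise coprime, so CRT works modulo lcm(m_i) when all pairwise compatibility conditions hold.
Pairwise compatibility: gcd(m_i, m_j) must divide a_i - a_j for every pair.
Merge one congruence at a time:
  Start: x ≡ 0 (mod 12).
  Combine with x ≡ 0 (mod 21): gcd(12, 21) = 3; 0 - 0 = 0, which IS divisible by 3, so compatible.
    Write x = 0 + 12·t and substitute into x ≡ 0 (mod 21): 12·t ≡ 0 − 0 = 0 (mod 21).
    Divide the congruence (and modulus) by g = 3: 4·t ≡ 0 (mod 7).
    The inverse of 4 mod 7 is 2 (since 4·2 = 8 = 1·7 + 1), so t ≡ 2·0 = 0 ≡ 0 (mod 7).
    Then x = 0 + 12·0 = 0, valid modulo lcm(12, 21) = 84: x ≡ 0 (mod 84).
  Combine with x ≡ 0 (mod 6): gcd(84, 6) = 6; 0 - 0 = 0, which IS divisible by 6, so compatible.
    Write x = 0 + 84·t and substitute into x ≡ 0 (mod 6): 84·t ≡ 0 − 0 = 0 (mod 6).
    Divide the congruence (and modulus) by g = 6: 14·t ≡ 0 (mod 1).
    Modulo 1 every t works; take t = 0.
    Then x = 0 + 84·0 = 0, valid modulo lcm(84, 6) = 84: x ≡ 0 (mod 84).
Verify: 0 mod 12 = 0, 0 mod 21 = 0, 0 mod 6 = 0.

x ≡ 0 (mod 84).


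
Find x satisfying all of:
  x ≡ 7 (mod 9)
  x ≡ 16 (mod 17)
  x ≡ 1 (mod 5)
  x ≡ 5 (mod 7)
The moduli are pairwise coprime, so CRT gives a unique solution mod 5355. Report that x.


Product of moduli M = 9 · 17 · 5 · 7 = 5355.
Merge one congruence at a time:
  Start: x ≡ 7 (mod 9).
  Combine with x ≡ 16 (mod 17); new modulus lcm = 153.
    Write x = 7 + 9·t and substitute into x ≡ 16 (mod 17): 9·t ≡ 16 − 7 = 9 (mod 17).
    The inverse of 9 mod 17 is 2 (since 9·2 = 18 = 1·17 + 1), so t ≡ 2·9 = 18 ≡ 1 (mod 17).
    Then x = 7 + 9·1 = 16, valid modulo lcm(9, 17) = 153: x ≡ 16 (mod 153).
  Combine with x ≡ 1 (mod 5); new modulus lcm = 765.
    Write x = 16 + 153·t and substitute into x ≡ 1 (mod 5): 153·t ≡ 1 − 16 = -15 (mod 5).
    Reduce coefficients mod 5: 3·t ≡ 0 (mod 5).
    The inverse of 3 mod 5 is 2 (since 3·2 = 6 = 1·5 + 1), so t ≡ 2·0 = 0 ≡ 0 (mod 5).
    Then x = 16 + 153·0 = 16, valid modulo lcm(153, 5) = 765: x ≡ 16 (mod 765).
  Combine with x ≡ 5 (mod 7); new modulus lcm = 5355.
    Write x = 16 + 765·t and substitute into x ≡ 5 (mod 7): 765·t ≡ 5 − 16 = -11 (mod 7).
    Reduce coefficients mod 7: 2·t ≡ 3 (mod 7).
    The inverse of 2 mod 7 is 4 (since 2·4 = 8 = 1·7 + 1), so t ≡ 4·3 = 12 ≡ 5 (mod 7).
    Then x = 16 + 765·5 = 3841, valid modulo lcm(765, 7) = 5355: x ≡ 3841 (mod 5355).
Verify against each original: 3841 mod 9 = 7, 3841 mod 17 = 16, 3841 mod 5 = 1, 3841 mod 7 = 5.

x ≡ 3841 (mod 5355).


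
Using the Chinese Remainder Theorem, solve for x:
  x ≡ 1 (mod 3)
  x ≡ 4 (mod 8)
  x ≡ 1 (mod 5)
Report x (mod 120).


Moduli 3, 8, 5 are pairwise coprime; by CRT there is a unique solution modulo M = 3 · 8 · 5 = 120.
Solve pairwise, accumulating the modulus:
  Start with x ≡ 1 (mod 3).
  Combine with x ≡ 4 (mod 8): since gcd(3, 8) = 1, we get a unique residue mod 24.
    Write x = 1 + 3·t and substitute into x ≡ 4 (mod 8): 3·t ≡ 4 − 1 = 3 (mod 8).
    The inverse of 3 mod 8 is 3 (since 3·3 = 9 = 1·8 + 1), so t ≡ 3·3 = 9 ≡ 1 (mod 8).
    Then x = 1 + 3·1 = 4, valid modulo lcm(3, 8) = 24: x ≡ 4 (mod 24).
  Combine with x ≡ 1 (mod 5): since gcd(24, 5) = 1, we get a unique residue mod 120.
    Write x = 4 + 24·t and substitute into x ≡ 1 (mod 5): 24·t ≡ 1 − 4 = -3 (mod 5).
    Reduce coefficients mod 5: 4·t ≡ 2 (mod 5).
    The inverse of 4 mod 5 is 4 (since 4·4 = 16 = 3·5 + 1), so t ≡ 4·2 = 8 ≡ 3 (mod 5).
    Then x = 4 + 24·3 = 76, valid modulo lcm(24, 5) = 120: x ≡ 76 (mod 120).
Verify: 76 mod 3 = 1 ✓, 76 mod 8 = 4 ✓, 76 mod 5 = 1 ✓.

x ≡ 76 (mod 120).


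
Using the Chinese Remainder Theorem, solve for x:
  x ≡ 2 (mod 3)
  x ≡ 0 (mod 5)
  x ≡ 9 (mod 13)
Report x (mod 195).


Moduli 3, 5, 13 are pairwise coprime; by CRT there is a unique solution modulo M = 3 · 5 · 13 = 195.
Solve pairwise, accumulating the modulus:
  Start with x ≡ 2 (mod 3).
  Combine with x ≡ 0 (mod 5): since gcd(3, 5) = 1, we get a unique residue mod 15.
    Write x = 2 + 3·t and substitute into x ≡ 0 (mod 5): 3·t ≡ 0 − 2 = -2 (mod 5).
    Reduce coefficients mod 5: 3·t ≡ 3 (mod 5).
    The inverse of 3 mod 5 is 2 (since 3·2 = 6 = 1·5 + 1), so t ≡ 2·3 = 6 ≡ 1 (mod 5).
    Then x = 2 + 3·1 = 5, valid modulo lcm(3, 5) = 15: x ≡ 5 (mod 15).
  Combine with x ≡ 9 (mod 13): since gcd(15, 13) = 1, we get a unique residue mod 195.
    Write x = 5 + 15·t and substitute into x ≡ 9 (mod 13): 15·t ≡ 9 − 5 = 4 (mod 13).
    Reduce coefficients mod 13: 2·t ≡ 4 (mod 13).
    The inverse of 2 mod 13 is 7 (since 2·7 = 14 = 1·13 + 1), so t ≡ 7·4 = 28 ≡ 2 (mod 13).
    Then x = 5 + 15·2 = 35, valid modulo lcm(15, 13) = 195: x ≡ 35 (mod 195).
Verify: 35 mod 3 = 2 ✓, 35 mod 5 = 0 ✓, 35 mod 13 = 9 ✓.

x ≡ 35 (mod 195).


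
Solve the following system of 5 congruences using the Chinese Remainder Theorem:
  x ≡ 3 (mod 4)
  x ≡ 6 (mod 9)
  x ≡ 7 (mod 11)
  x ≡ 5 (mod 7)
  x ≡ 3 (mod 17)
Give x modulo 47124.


Product of moduli M = 4 · 9 · 11 · 7 · 17 = 47124.
Merge one congruence at a time:
  Start: x ≡ 3 (mod 4).
  Combine with x ≡ 6 (mod 9); new modulus lcm = 36.
    Write x = 3 + 4·t and substitute into x ≡ 6 (mod 9): 4·t ≡ 6 − 3 = 3 (mod 9).
    The inverse of 4 mod 9 is 7 (since 4·7 = 28 = 3·9 + 1), so t ≡ 7·3 = 21 ≡ 3 (mod 9).
    Then x = 3 + 4·3 = 15, valid modulo lcm(4, 9) = 36: x ≡ 15 (mod 36).
  Combine with x ≡ 7 (mod 11); new modulus lcm = 396.
    Write x = 15 + 36·t and substitute into x ≡ 7 (mod 11): 36·t ≡ 7 − 15 = -8 (mod 11).
    Reduce coefficients mod 11: 3·t ≡ 3 (mod 11).
    The inverse of 3 mod 11 is 4 (since 3·4 = 12 = 1·11 + 1), so t ≡ 4·3 = 12 ≡ 1 (mod 11).
    Then x = 15 + 36·1 = 51, valid modulo lcm(36, 11) = 396: x ≡ 51 (mod 396).
  Combine with x ≡ 5 (mod 7); new modulus lcm = 2772.
    Write x = 51 + 396·t and substitute into x ≡ 5 (mod 7): 396·t ≡ 5 − 51 = -46 (mod 7).
    Reduce coefficients mod 7: 4·t ≡ 3 (mod 7).
    The inverse of 4 mod 7 is 2 (since 4·2 = 8 = 1·7 + 1), so t ≡ 2·3 = 6 ≡ 6 (mod 7).
    Then x = 51 + 396·6 = 2427, valid modulo lcm(396, 7) = 2772: x ≡ 2427 (mod 2772).
  Combine with x ≡ 3 (mod 17); new modulus lcm = 47124.
    Write x = 2427 + 2772·t and substitute into x ≡ 3 (mod 17): 2772·t ≡ 3 − 2427 = -2424 (mod 17).
    Reduce coefficients mod 17: 1·t ≡ 7 (mod 17).
    So t ≡ 7 (mod 17).
    Then x = 2427 + 2772·7 = 21831, valid modulo lcm(2772, 17) = 47124: x ≡ 21831 (mod 47124).
Verify against each original: 21831 mod 4 = 3, 21831 mod 9 = 6, 21831 mod 11 = 7, 21831 mod 7 = 5, 21831 mod 17 = 3.

x ≡ 21831 (mod 47124).


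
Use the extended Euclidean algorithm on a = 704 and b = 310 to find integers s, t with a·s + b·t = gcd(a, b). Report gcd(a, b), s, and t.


Euclidean algorithm on (704, 310) — divide until remainder is 0:
  704 = 2 · 310 + 84
  310 = 3 · 84 + 58
  84 = 1 · 58 + 26
  58 = 2 · 26 + 6
  26 = 4 · 6 + 2
  6 = 3 · 2 + 0
gcd(704, 310) = 2.
Track Bezout coefficients alongside the remainders: start with r₀ = 704 = a·1 + b·0 (s = 1, t = 0) and r₁ = 310 = a·0 + b·1 (s = 0, t = 1); each new remainder r_{k+1} = r_{k-1} − q_k·r_k inherits s_{k+1} = s_{k-1} − q_k·s_k, t_{k+1} = t_{k-1} − q_k·t_k, so r_k = a·s_k + b·t_k at every step:
  q = 2: r = 84, s = 1 − 2·0 = 1, t = 0 − 2·1 = -2  (check: 704·1 + 310·(-2) = 84)
  q = 3: r = 58, s = 0 − 3·1 = -3, t = 1 − 3·(-2) = 7  (check: 704·(-3) + 310·7 = 58)
  q = 1: r = 26, s = 1 − 1·(-3) = 4, t = -2 − 1·7 = -9  (check: 704·4 + 310·(-9) = 26)
  q = 2: r = 6, s = -3 − 2·4 = -11, t = 7 − 2·(-9) = 25  (check: 704·(-11) + 310·25 = 6)
  q = 4: r = 2, s = 4 − 4·(-11) = 48, t = -9 − 4·25 = -109  (check: 704·48 + 310·(-109) = 2)
The row with r = 2 (the gcd) gives the Bezout coefficients s = 48, t = -109.
Result: 704 · (48) + 310 · (-109) = 2.

gcd(704, 310) = 2; s = 48, t = -109 (check: 704·48 + 310·(-109) = 2).


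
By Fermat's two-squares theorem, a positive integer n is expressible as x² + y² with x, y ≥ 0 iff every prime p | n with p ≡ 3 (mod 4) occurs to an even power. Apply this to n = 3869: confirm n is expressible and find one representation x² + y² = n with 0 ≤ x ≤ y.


Step 1: Factor n = 3869 = 53 · 73.
Step 2: Check the mod-4 condition on each prime factor: 53 ≡ 1 (mod 4), exponent 1; 73 ≡ 1 (mod 4), exponent 1.
All primes ≡ 3 (mod 4) appear to even exponent (or don't appear), so by the two-squares theorem n IS expressible as a sum of two squares.
Step 3: Build a representation. Here n = 53 · 73 is a product of primes ≡ 1 (mod 4). Each prime p ≡ 1 (mod 4) is itself a sum of two squares; find a² by testing p − a² for a perfect square:
  53: 53 − 1² = 52, 53 − 2² = 49 = 7² ⇒ 53 = 2² + 7².
  73: 73 − 1² = 72, 73 − 2² = 69, 73 − 3² = 64 = 8² ⇒ 73 = 3² + 8².
  Combine using the Brahmagupta–Fibonacci identity (a² + b²)(c² + d²) = (ac − bd)² + (ad + bc)² = (ac + bd)² + (ad − bc)²:
  53 · 73 = 3869: from (2² + 7²)(3² + 8²), take (2·3 − 7·8, 2·8 + 7·3) = (6 − 56, 16 + 21) = (-50, 37); dropping signs (only squares matter) gives (50, 37); check 50² + 37² = 2500 + 1369 = 3869 ✓.
Step 4: Order so x ≤ y and verify: 37² + 50² = 1369 + 2500 = 3869 = n. ✓

n = 3869 = 37² + 50² (one valid representation with x ≤ y).


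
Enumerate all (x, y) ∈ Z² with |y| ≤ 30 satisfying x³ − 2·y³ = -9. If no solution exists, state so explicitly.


The equation is x³ - 2y³ = -9. For fixed y, x³ = 2·y³ − 9, so a solution requires the RHS to be a perfect cube.
Strategy: iterate y from -30 to 30, compute RHS = 2·y³ − 9, and check whether it is a (positive or negative) perfect cube.
Check small values of y:
  y = 0: RHS = -9 is not a perfect cube.
  y = 1: RHS = -7 is not a perfect cube.
  y = -1: RHS = -11 is not a perfect cube.
  y = 2: RHS = 7 is not a perfect cube.
  y = -2: RHS = -25 is not a perfect cube.
  y = 3: RHS = 45 is not a perfect cube.
  y = -3: RHS = -63 is not a perfect cube.
Continuing the search up to |y| = 30 finds no solutions either.
No (x, y) in the scanned range satisfies the equation.

No integer solutions with |y| ≤ 30.


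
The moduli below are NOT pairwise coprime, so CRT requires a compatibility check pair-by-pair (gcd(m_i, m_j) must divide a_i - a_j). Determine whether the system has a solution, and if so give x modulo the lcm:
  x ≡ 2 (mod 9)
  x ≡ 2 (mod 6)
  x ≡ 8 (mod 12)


Moduli 9, 6, 12 are not pairwise coprime, so CRT works modulo lcm(m_i) when all pairwise compatibility conditions hold.
Pairwise compatibility: gcd(m_i, m_j) must divide a_i - a_j for every pair.
Merge one congruence at a time:
  Start: x ≡ 2 (mod 9).
  Combine with x ≡ 2 (mod 6): gcd(9, 6) = 3; 2 - 2 = 0, which IS divisible by 3, so compatible.
    Write x = 2 + 9·t and substitute into x ≡ 2 (mod 6): 9·t ≡ 2 − 2 = 0 (mod 6).
    Divide the congruence (and modulus) by g = 3: 3·t ≡ 0 (mod 2).
    Reduce coefficients mod 2: 1·t ≡ 0 (mod 2).
    So t ≡ 0 (mod 2).
    Then x = 2 + 9·0 = 2, valid modulo lcm(9, 6) = 18: x ≡ 2 (mod 18).
  Combine with x ≡ 8 (mod 12): gcd(18, 12) = 6; 8 - 2 = 6, which IS divisible by 6, so compatible.
    Write x = 2 + 18·t and substitute into x ≡ 8 (mod 12): 18·t ≡ 8 − 2 = 6 (mod 12).
    Divide the congruence (and modulus) by g = 6: 3·t ≡ 1 (mod 2).
    Reduce coefficients mod 2: 1·t ≡ 1 (mod 2).
    So t ≡ 1 (mod 2).
    Then x = 2 + 18·1 = 20, valid modulo lcm(18, 12) = 36: x ≡ 20 (mod 36).
Verify: 20 mod 9 = 2, 20 mod 6 = 2, 20 mod 12 = 8.

x ≡ 20 (mod 36).


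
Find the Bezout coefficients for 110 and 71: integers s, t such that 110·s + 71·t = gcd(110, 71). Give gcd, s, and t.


Euclidean algorithm on (110, 71) — divide until remainder is 0:
  110 = 1 · 71 + 39
  71 = 1 · 39 + 32
  39 = 1 · 32 + 7
  32 = 4 · 7 + 4
  7 = 1 · 4 + 3
  4 = 1 · 3 + 1
  3 = 3 · 1 + 0
gcd(110, 71) = 1.
Track Bezout coefficients alongside the remainders: start with r₀ = 110 = a·1 + b·0 (s = 1, t = 0) and r₁ = 71 = a·0 + b·1 (s = 0, t = 1); each new remainder r_{k+1} = r_{k-1} − q_k·r_k inherits s_{k+1} = s_{k-1} − q_k·s_k, t_{k+1} = t_{k-1} − q_k·t_k, so r_k = a·s_k + b·t_k at every step:
  q = 1: r = 39, s = 1 − 1·0 = 1, t = 0 − 1·1 = -1  (check: 110·1 + 71·(-1) = 39)
  q = 1: r = 32, s = 0 − 1·1 = -1, t = 1 − 1·(-1) = 2  (check: 110·(-1) + 71·2 = 32)
  q = 1: r = 7, s = 1 − 1·(-1) = 2, t = -1 − 1·2 = -3  (check: 110·2 + 71·(-3) = 7)
  q = 4: r = 4, s = -1 − 4·2 = -9, t = 2 − 4·(-3) = 14  (check: 110·(-9) + 71·14 = 4)
  q = 1: r = 3, s = 2 − 1·(-9) = 11, t = -3 − 1·14 = -17  (check: 110·11 + 71·(-17) = 3)
  q = 1: r = 1, s = -9 − 1·11 = -20, t = 14 − 1·(-17) = 31  (check: 110·(-20) + 71·31 = 1)
The row with r = 1 (the gcd) gives the Bezout coefficients s = -20, t = 31.
Result: 110 · (-20) + 71 · (31) = 1.

gcd(110, 71) = 1; s = -20, t = 31 (check: 110·(-20) + 71·31 = 1).


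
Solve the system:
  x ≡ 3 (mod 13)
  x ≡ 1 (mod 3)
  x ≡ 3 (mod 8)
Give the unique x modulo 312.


Moduli 13, 3, 8 are pairwise coprime; by CRT there is a unique solution modulo M = 13 · 3 · 8 = 312.
Solve pairwise, accumulating the modulus:
  Start with x ≡ 3 (mod 13).
  Combine with x ≡ 1 (mod 3): since gcd(13, 3) = 1, we get a unique residue mod 39.
    Write x = 3 + 13·t and substitute into x ≡ 1 (mod 3): 13·t ≡ 1 − 3 = -2 (mod 3).
    Reduce coefficients mod 3: 1·t ≡ 1 (mod 3).
    So t ≡ 1 (mod 3).
    Then x = 3 + 13·1 = 16, valid modulo lcm(13, 3) = 39: x ≡ 16 (mod 39).
  Combine with x ≡ 3 (mod 8): since gcd(39, 8) = 1, we get a unique residue mod 312.
    Write x = 16 + 39·t and substitute into x ≡ 3 (mod 8): 39·t ≡ 3 − 16 = -13 (mod 8).
    Reduce coefficients mod 8: 7·t ≡ 3 (mod 8).
    The inverse of 7 mod 8 is 7 (since 7·7 = 49 = 6·8 + 1), so t ≡ 7·3 = 21 ≡ 5 (mod 8).
    Then x = 16 + 39·5 = 211, valid modulo lcm(39, 8) = 312: x ≡ 211 (mod 312).
Verify: 211 mod 13 = 3 ✓, 211 mod 3 = 1 ✓, 211 mod 8 = 3 ✓.

x ≡ 211 (mod 312).


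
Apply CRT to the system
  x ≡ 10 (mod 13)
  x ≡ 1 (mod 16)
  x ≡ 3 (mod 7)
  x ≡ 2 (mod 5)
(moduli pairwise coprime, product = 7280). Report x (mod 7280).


Product of moduli M = 13 · 16 · 7 · 5 = 7280.
Merge one congruence at a time:
  Start: x ≡ 10 (mod 13).
  Combine with x ≡ 1 (mod 16); new modulus lcm = 208.
    Write x = 10 + 13·t and substitute into x ≡ 1 (mod 16): 13·t ≡ 1 − 10 = -9 (mod 16).
    Reduce coefficients mod 16: 13·t ≡ 7 (mod 16).
    The inverse of 13 mod 16 is 5 (since 13·5 = 65 = 4·16 + 1), so t ≡ 5·7 = 35 ≡ 3 (mod 16).
    Then x = 10 + 13·3 = 49, valid modulo lcm(13, 16) = 208: x ≡ 49 (mod 208).
  Combine with x ≡ 3 (mod 7); new modulus lcm = 1456.
    Write x = 49 + 208·t and substitute into x ≡ 3 (mod 7): 208·t ≡ 3 − 49 = -46 (mod 7).
    Reduce coefficients mod 7: 5·t ≡ 3 (mod 7).
    The inverse of 5 mod 7 is 3 (since 5·3 = 15 = 2·7 + 1), so t ≡ 3·3 = 9 ≡ 2 (mod 7).
    Then x = 49 + 208·2 = 465, valid modulo lcm(208, 7) = 1456: x ≡ 465 (mod 1456).
  Combine with x ≡ 2 (mod 5); new modulus lcm = 7280.
    Write x = 465 + 1456·t and substitute into x ≡ 2 (mod 5): 1456·t ≡ 2 − 465 = -463 (mod 5).
    Reduce coefficients mod 5: 1·t ≡ 2 (mod 5).
    So t ≡ 2 (mod 5).
    Then x = 465 + 1456·2 = 3377, valid modulo lcm(1456, 5) = 7280: x ≡ 3377 (mod 7280).
Verify against each original: 3377 mod 13 = 10, 3377 mod 16 = 1, 3377 mod 7 = 3, 3377 mod 5 = 2.

x ≡ 3377 (mod 7280).


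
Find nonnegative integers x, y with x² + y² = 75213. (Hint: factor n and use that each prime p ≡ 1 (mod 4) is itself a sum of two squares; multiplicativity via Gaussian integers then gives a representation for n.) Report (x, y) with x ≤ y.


Step 1: Factor n = 75213 = 3^2 · 61 · 137.
Step 2: Check the mod-4 condition on each prime factor: 3 ≡ 3 (mod 4), exponent 2 (must be even); 61 ≡ 1 (mod 4), exponent 1; 137 ≡ 1 (mod 4), exponent 1.
All primes ≡ 3 (mod 4) appear to even exponent (or don't appear), so by the two-squares theorem n IS expressible as a sum of two squares.
Step 3: Build a representation. Group n = k² · m with k = 3 and m = 61 · 137 = 8357 (a product of primes ≡ 1 (mod 4)); a representation of m scales to one of n via (k·x)² + (k·y)² = k²(x² + y²). Each prime p ≡ 1 (mod 4) is itself a sum of two squares; find a² by testing p − a² for a perfect square:
  61: 61 − 1² = 60, 61 − 2² = 57, 61 − 3² = 52, 61 − 4² = 45, 61 − 5² = 36 = 6² ⇒ 61 = 5² + 6².
  137: 137 − 1² = 136, 137 − 2² = 133, 137 − 3² = 128, 137 − 4² = 121 = 11² ⇒ 137 = 4² + 11².
  Combine using the Brahmagupta–Fibonacci identity (a² + b²)(c² + d²) = (ac − bd)² + (ad + bc)² = (ac + bd)² + (ad − bc)²:
  61 · 137 = 8357: from (5² + 6²)(4² + 11²), take (5·4 − 6·11, 5·11 + 6·4) = (20 − 66, 55 + 24) = (-46, 79); dropping signs (only squares matter) gives (46, 79); check 46² + 79² = 2116 + 6241 = 8357 ✓.
  Scale by k = 3: (3·46, 3·79) = (138, 237).
Step 4: Order so x ≤ y and verify: 138² + 237² = 19044 + 56169 = 75213 = n. ✓

n = 75213 = 138² + 237² (one valid representation with x ≤ y).


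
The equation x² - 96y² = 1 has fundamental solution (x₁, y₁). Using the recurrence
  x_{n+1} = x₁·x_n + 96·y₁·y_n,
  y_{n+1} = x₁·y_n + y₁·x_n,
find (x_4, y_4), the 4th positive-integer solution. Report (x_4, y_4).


Step 1: Find the fundamental solution (x₁, y₁) of x² - 96y² = 1.
  Expand √96 as a continued fraction. a₀ = ⌊√96⌋ = 9; iterate m_{k+1} = d_k·a_k − m_k, d_{k+1} = (96 − m_{k+1}²)/d_k, a_{k+1} = ⌊(a₀ + m_{k+1})/d_{k+1}⌋ (starting m₀ = 0, d₀ = 1), with convergents p_k = a_k·p_{k-1} + p_{k-2}, q_k = a_k·q_{k-1} + q_{k-2} (p₋₁ = 1, q₋₁ = 0):
  k = 0: a₀ = 9; p₀/q₀ = 9/1; p₀² − 96·q₀² = 81 − 96 = -15.
  k = 1: m = 9, d = 15, a = ⌊(9 + 9)/15⌋ = 1; p/q = (1·9 + 1)/(1·1 + 0) = 10/1; p² − 96·q² = 100 − 96 = 4.
  k = 2: m = 6, d = 4, a = ⌊(9 + 6)/4⌋ = 3; p/q = (3·10 + 9)/(3·1 + 1) = 39/4; p² − 96·q² = 1521 − 1536 = -15.
  k = 3: m = 6, d = 15, a = ⌊(9 + 6)/15⌋ = 1; p/q = (1·39 + 10)/(1·4 + 1) = 49/5; p² − 96·q² = 2401 − 2400 = 1.
  The first convergent with p² − 96·q² = 1 gives the fundamental solution (x₁, y₁) = (49, 5).
Step 2: Apply the recurrence (x_{n+1}, y_{n+1}) = (x₁x_n + 96y₁y_n, x₁y_n + y₁x_n) repeatedly.
  From (x_1, y_1) = (49, 5): x_2 = 49·49 + 96·5·5 = 4801; y_2 = 49·5 + 5·49 = 490.
  From (x_2, y_2) = (4801, 490): x_3 = 49·4801 + 96·5·490 = 470449; y_3 = 49·490 + 5·4801 = 48015.
  From (x_3, y_3) = (470449, 48015): x_4 = 49·470449 + 96·5·48015 = 46099201; y_4 = 49·48015 + 5·470449 = 4704980.
Step 3: Verify x_4² - 96·y_4² = 2125136332838401 - 2125136332838400 = 1 (should be 1). ✓

(x_1, y_1) = (49, 5); (x_4, y_4) = (46099201, 4704980).


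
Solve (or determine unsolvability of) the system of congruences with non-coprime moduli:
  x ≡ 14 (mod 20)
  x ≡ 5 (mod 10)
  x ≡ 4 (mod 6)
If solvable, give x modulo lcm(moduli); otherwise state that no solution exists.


Moduli 20, 10, 6 are not pairwise coprime, so CRT works modulo lcm(m_i) when all pairwise compatibility conditions hold.
Pairwise compatibility: gcd(m_i, m_j) must divide a_i - a_j for every pair.
Merge one congruence at a time:
  Start: x ≡ 14 (mod 20).
  Combine with x ≡ 5 (mod 10): gcd(20, 10) = 10, and 5 - 14 = -9 is NOT divisible by 10.
    ⇒ system is inconsistent (no integer solution).

No solution (the system is inconsistent).


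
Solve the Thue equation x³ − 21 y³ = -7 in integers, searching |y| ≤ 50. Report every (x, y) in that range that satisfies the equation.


The equation is x³ - 21y³ = -7. For fixed y, x³ = 21·y³ − 7, so a solution requires the RHS to be a perfect cube.
Strategy: iterate y from -50 to 50, compute RHS = 21·y³ − 7, and check whether it is a (positive or negative) perfect cube.
Check small values of y:
  y = 0: RHS = -7 is not a perfect cube.
  y = 1: RHS = 14 is not a perfect cube.
  y = -1: RHS = -28 is not a perfect cube.
  y = 2: RHS = 161 is not a perfect cube.
  y = -2: RHS = -175 is not a perfect cube.
  y = 3: RHS = 560 is not a perfect cube.
  y = -3: RHS = -574 is not a perfect cube.
Continuing the search up to |y| = 50 finds no solutions either.
No (x, y) in the scanned range satisfies the equation.

No integer solutions with |y| ≤ 50.


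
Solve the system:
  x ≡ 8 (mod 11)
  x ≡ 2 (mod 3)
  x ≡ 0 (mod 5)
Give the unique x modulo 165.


Moduli 11, 3, 5 are pairwise coprime; by CRT there is a unique solution modulo M = 11 · 3 · 5 = 165.
Solve pairwise, accumulating the modulus:
  Start with x ≡ 8 (mod 11).
  Combine with x ≡ 2 (mod 3): since gcd(11, 3) = 1, we get a unique residue mod 33.
    Write x = 8 + 11·t and substitute into x ≡ 2 (mod 3): 11·t ≡ 2 − 8 = -6 (mod 3).
    Reduce coefficients mod 3: 2·t ≡ 0 (mod 3).
    The inverse of 2 mod 3 is 2 (since 2·2 = 4 = 1·3 + 1), so t ≡ 2·0 = 0 ≡ 0 (mod 3).
    Then x = 8 + 11·0 = 8, valid modulo lcm(11, 3) = 33: x ≡ 8 (mod 33).
  Combine with x ≡ 0 (mod 5): since gcd(33, 5) = 1, we get a unique residue mod 165.
    Write x = 8 + 33·t and substitute into x ≡ 0 (mod 5): 33·t ≡ 0 − 8 = -8 (mod 5).
    Reduce coefficients mod 5: 3·t ≡ 2 (mod 5).
    The inverse of 3 mod 5 is 2 (since 3·2 = 6 = 1·5 + 1), so t ≡ 2·2 = 4 ≡ 4 (mod 5).
    Then x = 8 + 33·4 = 140, valid modulo lcm(33, 5) = 165: x ≡ 140 (mod 165).
Verify: 140 mod 11 = 8 ✓, 140 mod 3 = 2 ✓, 140 mod 5 = 0 ✓.

x ≡ 140 (mod 165).


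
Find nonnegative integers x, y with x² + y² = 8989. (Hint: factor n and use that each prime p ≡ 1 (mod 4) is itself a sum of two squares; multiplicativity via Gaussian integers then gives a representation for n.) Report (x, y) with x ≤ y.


Step 1: Factor n = 8989 = 89 · 101.
Step 2: Check the mod-4 condition on each prime factor: 89 ≡ 1 (mod 4), exponent 1; 101 ≡ 1 (mod 4), exponent 1.
All primes ≡ 3 (mod 4) appear to even exponent (or don't appear), so by the two-squares theorem n IS expressible as a sum of two squares.
Step 3: Build a representation. Here n = 89 · 101 is a product of primes ≡ 1 (mod 4). Each prime p ≡ 1 (mod 4) is itself a sum of two squares; find a² by testing p − a² for a perfect square:
  89: 89 − 1² = 88, 89 − 2² = 85, 89 − 3² = 80, 89 − 4² = 73, 89 − 5² = 64 = 8² ⇒ 89 = 5² + 8².
  101: 101 − 1² = 100 = 10² ⇒ 101 = 1² + 10².
  Combine using the Brahmagupta–Fibonacci identity (a² + b²)(c² + d²) = (ac − bd)² + (ad + bc)² = (ac + bd)² + (ad − bc)²:
  89 · 101 = 8989: from (5² + 8²)(1² + 10²), take (5·1 − 8·10, 5·10 + 8·1) = (5 − 80, 50 + 8) = (-75, 58); dropping signs (only squares matter) gives (75, 58); check 75² + 58² = 5625 + 3364 = 8989 ✓.
Step 4: Order so x ≤ y and verify: 58² + 75² = 3364 + 5625 = 8989 = n. ✓

n = 8989 = 58² + 75² (one valid representation with x ≤ y).


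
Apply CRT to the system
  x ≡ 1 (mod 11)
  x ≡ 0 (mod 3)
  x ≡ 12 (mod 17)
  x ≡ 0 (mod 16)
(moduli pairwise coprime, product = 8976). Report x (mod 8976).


Product of moduli M = 11 · 3 · 17 · 16 = 8976.
Merge one congruence at a time:
  Start: x ≡ 1 (mod 11).
  Combine with x ≡ 0 (mod 3); new modulus lcm = 33.
    Write x = 1 + 11·t and substitute into x ≡ 0 (mod 3): 11·t ≡ 0 − 1 = -1 (mod 3).
    Reduce coefficients mod 3: 2·t ≡ 2 (mod 3).
    The inverse of 2 mod 3 is 2 (since 2·2 = 4 = 1·3 + 1), so t ≡ 2·2 = 4 ≡ 1 (mod 3).
    Then x = 1 + 11·1 = 12, valid modulo lcm(11, 3) = 33: x ≡ 12 (mod 33).
  Combine with x ≡ 12 (mod 17); new modulus lcm = 561.
    Write x = 12 + 33·t and substitute into x ≡ 12 (mod 17): 33·t ≡ 12 − 12 = 0 (mod 17).
    Reduce coefficients mod 17: 16·t ≡ 0 (mod 17).
    The inverse of 16 mod 17 is 16 (since 16·16 = 256 = 15·17 + 1), so t ≡ 16·0 = 0 ≡ 0 (mod 17).
    Then x = 12 + 33·0 = 12, valid modulo lcm(33, 17) = 561: x ≡ 12 (mod 561).
  Combine with x ≡ 0 (mod 16); new modulus lcm = 8976.
    Write x = 12 + 561·t and substitute into x ≡ 0 (mod 16): 561·t ≡ 0 − 12 = -12 (mod 16).
    Reduce coefficients mod 16: 1·t ≡ 4 (mod 16).
    So t ≡ 4 (mod 16).
    Then x = 12 + 561·4 = 2256, valid modulo lcm(561, 16) = 8976: x ≡ 2256 (mod 8976).
Verify against each original: 2256 mod 11 = 1, 2256 mod 3 = 0, 2256 mod 17 = 12, 2256 mod 16 = 0.

x ≡ 2256 (mod 8976).


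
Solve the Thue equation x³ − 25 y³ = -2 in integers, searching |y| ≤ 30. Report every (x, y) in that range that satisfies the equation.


The equation is x³ - 25y³ = -2. For fixed y, x³ = 25·y³ − 2, so a solution requires the RHS to be a perfect cube.
Strategy: iterate y from -30 to 30, compute RHS = 25·y³ − 2, and check whether it is a (positive or negative) perfect cube.
Check small values of y:
  y = 0: RHS = -2 is not a perfect cube.
  y = 1: RHS = 23 is not a perfect cube.
  y = -1: RHS = -27 = (-3)³ ⇒ x = -3 works.
  y = 2: RHS = 198 is not a perfect cube.
  y = -2: RHS = -202 is not a perfect cube.
  y = 3: RHS = 673 is not a perfect cube.
  y = -3: RHS = -677 is not a perfect cube.
Continuing the search up to |y| = 30 finds no further solutions beyond those listed.
Collected solutions: (-3, -1).

Solutions (with |y| ≤ 30): (-3, -1).


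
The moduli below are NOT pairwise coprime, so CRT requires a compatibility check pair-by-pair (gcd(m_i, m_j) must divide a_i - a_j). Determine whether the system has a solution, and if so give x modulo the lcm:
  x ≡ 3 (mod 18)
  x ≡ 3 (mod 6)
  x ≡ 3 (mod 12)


Moduli 18, 6, 12 are not pairwise coprime, so CRT works modulo lcm(m_i) when all pairwise compatibility conditions hold.
Pairwise compatibility: gcd(m_i, m_j) must divide a_i - a_j for every pair.
Merge one congruence at a time:
  Start: x ≡ 3 (mod 18).
  Combine with x ≡ 3 (mod 6): gcd(18, 6) = 6; 3 - 3 = 0, which IS divisible by 6, so compatible.
    Write x = 3 + 18·t and substitute into x ≡ 3 (mod 6): 18·t ≡ 3 − 3 = 0 (mod 6).
    Divide the congruence (and modulus) by g = 6: 3·t ≡ 0 (mod 1).
    Modulo 1 every t works; take t = 0.
    Then x = 3 + 18·0 = 3, valid modulo lcm(18, 6) = 18: x ≡ 3 (mod 18).
  Combine with x ≡ 3 (mod 12): gcd(18, 12) = 6; 3 - 3 = 0, which IS divisible by 6, so compatible.
    Write x = 3 + 18·t and substitute into x ≡ 3 (mod 12): 18·t ≡ 3 − 3 = 0 (mod 12).
    Divide the congruence (and modulus) by g = 6: 3·t ≡ 0 (mod 2).
    Reduce coefficients mod 2: 1·t ≡ 0 (mod 2).
    So t ≡ 0 (mod 2).
    Then x = 3 + 18·0 = 3, valid modulo lcm(18, 12) = 36: x ≡ 3 (mod 36).
Verify: 3 mod 18 = 3, 3 mod 6 = 3, 3 mod 12 = 3.

x ≡ 3 (mod 36).


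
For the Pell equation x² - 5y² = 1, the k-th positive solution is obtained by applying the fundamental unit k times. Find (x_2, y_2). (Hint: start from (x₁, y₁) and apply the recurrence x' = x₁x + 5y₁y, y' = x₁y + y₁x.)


Step 1: Find the fundamental solution (x₁, y₁) of x² - 5y² = 1.
  Expand √5 as a continued fraction. a₀ = ⌊√5⌋ = 2; iterate m_{k+1} = d_k·a_k − m_k, d_{k+1} = (5 − m_{k+1}²)/d_k, a_{k+1} = ⌊(a₀ + m_{k+1})/d_{k+1}⌋ (starting m₀ = 0, d₀ = 1), with convergents p_k = a_k·p_{k-1} + p_{k-2}, q_k = a_k·q_{k-1} + q_{k-2} (p₋₁ = 1, q₋₁ = 0):
  k = 0: a₀ = 2; p₀/q₀ = 2/1; p₀² − 5·q₀² = 4 − 5 = -1.
  k = 1: m = 2, d = 1, a = ⌊(2 + 2)/1⌋ = 4; p/q = (4·2 + 1)/(4·1 + 0) = 9/4; p² − 5·q² = 81 − 80 = 1.
  The first convergent with p² − 5·q² = 1 gives the fundamental solution (x₁, y₁) = (9, 4).
Step 2: Apply the recurrence (x_{n+1}, y_{n+1}) = (x₁x_n + 5y₁y_n, x₁y_n + y₁x_n) repeatedly.
  From (x_1, y_1) = (9, 4): x_2 = 9·9 + 5·4·4 = 161; y_2 = 9·4 + 4·9 = 72.
Step 3: Verify x_2² - 5·y_2² = 25921 - 25920 = 1 (should be 1). ✓

(x_1, y_1) = (9, 4); (x_2, y_2) = (161, 72).


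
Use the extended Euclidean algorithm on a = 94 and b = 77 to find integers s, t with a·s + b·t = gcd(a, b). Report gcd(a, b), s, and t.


Euclidean algorithm on (94, 77) — divide until remainder is 0:
  94 = 1 · 77 + 17
  77 = 4 · 17 + 9
  17 = 1 · 9 + 8
  9 = 1 · 8 + 1
  8 = 8 · 1 + 0
gcd(94, 77) = 1.
Track Bezout coefficients alongside the remainders: start with r₀ = 94 = a·1 + b·0 (s = 1, t = 0) and r₁ = 77 = a·0 + b·1 (s = 0, t = 1); each new remainder r_{k+1} = r_{k-1} − q_k·r_k inherits s_{k+1} = s_{k-1} − q_k·s_k, t_{k+1} = t_{k-1} − q_k·t_k, so r_k = a·s_k + b·t_k at every step:
  q = 1: r = 17, s = 1 − 1·0 = 1, t = 0 − 1·1 = -1  (check: 94·1 + 77·(-1) = 17)
  q = 4: r = 9, s = 0 − 4·1 = -4, t = 1 − 4·(-1) = 5  (check: 94·(-4) + 77·5 = 9)
  q = 1: r = 8, s = 1 − 1·(-4) = 5, t = -1 − 1·5 = -6  (check: 94·5 + 77·(-6) = 8)
  q = 1: r = 1, s = -4 − 1·5 = -9, t = 5 − 1·(-6) = 11  (check: 94·(-9) + 77·11 = 1)
The row with r = 1 (the gcd) gives the Bezout coefficients s = -9, t = 11.
Result: 94 · (-9) + 77 · (11) = 1.

gcd(94, 77) = 1; s = -9, t = 11 (check: 94·(-9) + 77·11 = 1).


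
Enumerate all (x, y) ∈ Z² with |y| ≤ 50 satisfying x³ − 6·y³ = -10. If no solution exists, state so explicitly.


The equation is x³ - 6y³ = -10. For fixed y, x³ = 6·y³ − 10, so a solution requires the RHS to be a perfect cube.
Strategy: iterate y from -50 to 50, compute RHS = 6·y³ − 10, and check whether it is a (positive or negative) perfect cube.
Check small values of y:
  y = 0: RHS = -10 is not a perfect cube.
  y = 1: RHS = -4 is not a perfect cube.
  y = -1: RHS = -16 is not a perfect cube.
  y = 2: RHS = 38 is not a perfect cube.
  y = -2: RHS = -58 is not a perfect cube.
  y = 3: RHS = 152 is not a perfect cube.
  y = -3: RHS = -172 is not a perfect cube.
Continuing the search up to |y| = 50 finds no solutions either.
No (x, y) in the scanned range satisfies the equation.

No integer solutions with |y| ≤ 50.


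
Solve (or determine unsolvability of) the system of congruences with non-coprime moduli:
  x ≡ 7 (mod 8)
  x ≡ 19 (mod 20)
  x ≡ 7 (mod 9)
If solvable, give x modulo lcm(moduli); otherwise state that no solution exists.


Moduli 8, 20, 9 are not pairwise coprime, so CRT works modulo lcm(m_i) when all pairwise compatibility conditions hold.
Pairwise compatibility: gcd(m_i, m_j) must divide a_i - a_j for every pair.
Merge one congruence at a time:
  Start: x ≡ 7 (mod 8).
  Combine with x ≡ 19 (mod 20): gcd(8, 20) = 4; 19 - 7 = 12, which IS divisible by 4, so compatible.
    Write x = 7 + 8·t and substitute into x ≡ 19 (mod 20): 8·t ≡ 19 − 7 = 12 (mod 20).
    Divide the congruence (and modulus) by g = 4: 2·t ≡ 3 (mod 5).
    The inverse of 2 mod 5 is 3 (since 2·3 = 6 = 1·5 + 1), so t ≡ 3·3 = 9 ≡ 4 (mod 5).
    Then x = 7 + 8·4 = 39, valid modulo lcm(8, 20) = 40: x ≡ 39 (mod 40).
  Combine with x ≡ 7 (mod 9): gcd(40, 9) = 1; 7 - 39 = -32, which IS divisible by 1, so compatible.
    Write x = 39 + 40·t and substitute into x ≡ 7 (mod 9): 40·t ≡ 7 − 39 = -32 (mod 9).
    Reduce coefficients mod 9: 4·t ≡ 4 (mod 9).
    The inverse of 4 mod 9 is 7 (since 4·7 = 28 = 3·9 + 1), so t ≡ 7·4 = 28 ≡ 1 (mod 9).
    Then x = 39 + 40·1 = 79, valid modulo lcm(40, 9) = 360: x ≡ 79 (mod 360).
Verify: 79 mod 8 = 7, 79 mod 20 = 19, 79 mod 9 = 7.

x ≡ 79 (mod 360).


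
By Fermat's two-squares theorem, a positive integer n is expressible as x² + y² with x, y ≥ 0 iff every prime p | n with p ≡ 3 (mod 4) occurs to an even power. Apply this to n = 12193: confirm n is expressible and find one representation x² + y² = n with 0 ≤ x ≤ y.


Step 1: Factor n = 12193 = 89 · 137.
Step 2: Check the mod-4 condition on each prime factor: 89 ≡ 1 (mod 4), exponent 1; 137 ≡ 1 (mod 4), exponent 1.
All primes ≡ 3 (mod 4) appear to even exponent (or don't appear), so by the two-squares theorem n IS expressible as a sum of two squares.
Step 3: Build a representation. Here n = 89 · 137 is a product of primes ≡ 1 (mod 4). Each prime p ≡ 1 (mod 4) is itself a sum of two squares; find a² by testing p − a² for a perfect square:
  89: 89 − 1² = 88, 89 − 2² = 85, 89 − 3² = 80, 89 − 4² = 73, 89 − 5² = 64 = 8² ⇒ 89 = 5² + 8².
  137: 137 − 1² = 136, 137 − 2² = 133, 137 − 3² = 128, 137 − 4² = 121 = 11² ⇒ 137 = 4² + 11².
  Combine using the Brahmagupta–Fibonacci identity (a² + b²)(c² + d²) = (ac − bd)² + (ad + bc)² = (ac + bd)² + (ad − bc)²:
  89 · 137 = 12193: from (5² + 8²)(4² + 11²), take (5·4 − 8·11, 5·11 + 8·4) = (20 − 88, 55 + 32) = (-68, 87); dropping signs (only squares matter) gives (68, 87); check 68² + 87² = 4624 + 7569 = 12193 ✓.
Step 4: Order so x ≤ y and verify: 68² + 87² = 4624 + 7569 = 12193 = n. ✓

n = 12193 = 68² + 87² (one valid representation with x ≤ y).


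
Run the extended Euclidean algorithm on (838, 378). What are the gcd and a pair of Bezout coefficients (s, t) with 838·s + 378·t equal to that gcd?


Euclidean algorithm on (838, 378) — divide until remainder is 0:
  838 = 2 · 378 + 82
  378 = 4 · 82 + 50
  82 = 1 · 50 + 32
  50 = 1 · 32 + 18
  32 = 1 · 18 + 14
  18 = 1 · 14 + 4
  14 = 3 · 4 + 2
  4 = 2 · 2 + 0
gcd(838, 378) = 2.
Track Bezout coefficients alongside the remainders: start with r₀ = 838 = a·1 + b·0 (s = 1, t = 0) and r₁ = 378 = a·0 + b·1 (s = 0, t = 1); each new remainder r_{k+1} = r_{k-1} − q_k·r_k inherits s_{k+1} = s_{k-1} − q_k·s_k, t_{k+1} = t_{k-1} − q_k·t_k, so r_k = a·s_k + b·t_k at every step:
  q = 2: r = 82, s = 1 − 2·0 = 1, t = 0 − 2·1 = -2  (check: 838·1 + 378·(-2) = 82)
  q = 4: r = 50, s = 0 − 4·1 = -4, t = 1 − 4·(-2) = 9  (check: 838·(-4) + 378·9 = 50)
  q = 1: r = 32, s = 1 − 1·(-4) = 5, t = -2 − 1·9 = -11  (check: 838·5 + 378·(-11) = 32)
  q = 1: r = 18, s = -4 − 1·5 = -9, t = 9 − 1·(-11) = 20  (check: 838·(-9) + 378·20 = 18)
  q = 1: r = 14, s = 5 − 1·(-9) = 14, t = -11 − 1·20 = -31  (check: 838·14 + 378·(-31) = 14)
  q = 1: r = 4, s = -9 − 1·14 = -23, t = 20 − 1·(-31) = 51  (check: 838·(-23) + 378·51 = 4)
  q = 3: r = 2, s = 14 − 3·(-23) = 83, t = -31 − 3·51 = -184  (check: 838·83 + 378·(-184) = 2)
The row with r = 2 (the gcd) gives the Bezout coefficients s = 83, t = -184.
Result: 838 · (83) + 378 · (-184) = 2.

gcd(838, 378) = 2; s = 83, t = -184 (check: 838·83 + 378·(-184) = 2).


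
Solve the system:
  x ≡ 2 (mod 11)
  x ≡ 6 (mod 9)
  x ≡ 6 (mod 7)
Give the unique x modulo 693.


Moduli 11, 9, 7 are pairwise coprime; by CRT there is a unique solution modulo M = 11 · 9 · 7 = 693.
Solve pairwise, accumulating the modulus:
  Start with x ≡ 2 (mod 11).
  Combine with x ≡ 6 (mod 9): since gcd(11, 9) = 1, we get a unique residue mod 99.
    Write x = 2 + 11·t and substitute into x ≡ 6 (mod 9): 11·t ≡ 6 − 2 = 4 (mod 9).
    Reduce coefficients mod 9: 2·t ≡ 4 (mod 9).
    The inverse of 2 mod 9 is 5 (since 2·5 = 10 = 1·9 + 1), so t ≡ 5·4 = 20 ≡ 2 (mod 9).
    Then x = 2 + 11·2 = 24, valid modulo lcm(11, 9) = 99: x ≡ 24 (mod 99).
  Combine with x ≡ 6 (mod 7): since gcd(99, 7) = 1, we get a unique residue mod 693.
    Write x = 24 + 99·t and substitute into x ≡ 6 (mod 7): 99·t ≡ 6 − 24 = -18 (mod 7).
    Reduce coefficients mod 7: 1·t ≡ 3 (mod 7).
    So t ≡ 3 (mod 7).
    Then x = 24 + 99·3 = 321, valid modulo lcm(99, 7) = 693: x ≡ 321 (mod 693).
Verify: 321 mod 11 = 2 ✓, 321 mod 9 = 6 ✓, 321 mod 7 = 6 ✓.

x ≡ 321 (mod 693).


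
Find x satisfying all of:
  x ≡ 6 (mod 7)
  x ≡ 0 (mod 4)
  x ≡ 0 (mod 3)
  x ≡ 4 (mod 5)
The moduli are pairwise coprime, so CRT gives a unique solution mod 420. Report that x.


Product of moduli M = 7 · 4 · 3 · 5 = 420.
Merge one congruence at a time:
  Start: x ≡ 6 (mod 7).
  Combine with x ≡ 0 (mod 4); new modulus lcm = 28.
    Write x = 6 + 7·t and substitute into x ≡ 0 (mod 4): 7·t ≡ 0 − 6 = -6 (mod 4).
    Reduce coefficients mod 4: 3·t ≡ 2 (mod 4).
    The inverse of 3 mod 4 is 3 (since 3·3 = 9 = 2·4 + 1), so t ≡ 3·2 = 6 ≡ 2 (mod 4).
    Then x = 6 + 7·2 = 20, valid modulo lcm(7, 4) = 28: x ≡ 20 (mod 28).
  Combine with x ≡ 0 (mod 3); new modulus lcm = 84.
    Write x = 20 + 28·t and substitute into x ≡ 0 (mod 3): 28·t ≡ 0 − 20 = -20 (mod 3).
    Reduce coefficients mod 3: 1·t ≡ 1 (mod 3).
    So t ≡ 1 (mod 3).
    Then x = 20 + 28·1 = 48, valid modulo lcm(28, 3) = 84: x ≡ 48 (mod 84).
  Combine with x ≡ 4 (mod 5); new modulus lcm = 420.
    Write x = 48 + 84·t and substitute into x ≡ 4 (mod 5): 84·t ≡ 4 − 48 = -44 (mod 5).
    Reduce coefficients mod 5: 4·t ≡ 1 (mod 5).
    The inverse of 4 mod 5 is 4 (since 4·4 = 16 = 3·5 + 1), so t ≡ 4·1 = 4 ≡ 4 (mod 5).
    Then x = 48 + 84·4 = 384, valid modulo lcm(84, 5) = 420: x ≡ 384 (mod 420).
Verify against each original: 384 mod 7 = 6, 384 mod 4 = 0, 384 mod 3 = 0, 384 mod 5 = 4.

x ≡ 384 (mod 420).


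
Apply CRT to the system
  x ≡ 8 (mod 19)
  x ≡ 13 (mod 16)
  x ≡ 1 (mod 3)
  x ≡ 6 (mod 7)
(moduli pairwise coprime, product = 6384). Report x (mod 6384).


Product of moduli M = 19 · 16 · 3 · 7 = 6384.
Merge one congruence at a time:
  Start: x ≡ 8 (mod 19).
  Combine with x ≡ 13 (mod 16); new modulus lcm = 304.
    Write x = 8 + 19·t and substitute into x ≡ 13 (mod 16): 19·t ≡ 13 − 8 = 5 (mod 16).
    Reduce coefficients mod 16: 3·t ≡ 5 (mod 16).
    The inverse of 3 mod 16 is 11 (since 3·11 = 33 = 2·16 + 1), so t ≡ 11·5 = 55 ≡ 7 (mod 16).
    Then x = 8 + 19·7 = 141, valid modulo lcm(19, 16) = 304: x ≡ 141 (mod 304).
  Combine with x ≡ 1 (mod 3); new modulus lcm = 912.
    Write x = 141 + 304·t and substitute into x ≡ 1 (mod 3): 304·t ≡ 1 − 141 = -140 (mod 3).
    Reduce coefficients mod 3: 1·t ≡ 1 (mod 3).
    So t ≡ 1 (mod 3).
    Then x = 141 + 304·1 = 445, valid modulo lcm(304, 3) = 912: x ≡ 445 (mod 912).
  Combine with x ≡ 6 (mod 7); new modulus lcm = 6384.
    Write x = 445 + 912·t and substitute into x ≡ 6 (mod 7): 912·t ≡ 6 − 445 = -439 (mod 7).
    Reduce coefficients mod 7: 2·t ≡ 2 (mod 7).
    The inverse of 2 mod 7 is 4 (since 2·4 = 8 = 1·7 + 1), so t ≡ 4·2 = 8 ≡ 1 (mod 7).
    Then x = 445 + 912·1 = 1357, valid modulo lcm(912, 7) = 6384: x ≡ 1357 (mod 6384).
Verify against each original: 1357 mod 19 = 8, 1357 mod 16 = 13, 1357 mod 3 = 1, 1357 mod 7 = 6.

x ≡ 1357 (mod 6384).


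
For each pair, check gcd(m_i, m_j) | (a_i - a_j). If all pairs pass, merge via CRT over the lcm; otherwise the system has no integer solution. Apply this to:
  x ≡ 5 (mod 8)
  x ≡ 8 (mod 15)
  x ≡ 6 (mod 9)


Moduli 8, 15, 9 are not pairwise coprime, so CRT works modulo lcm(m_i) when all pairwise compatibility conditions hold.
Pairwise compatibility: gcd(m_i, m_j) must divide a_i - a_j for every pair.
Merge one congruence at a time:
  Start: x ≡ 5 (mod 8).
  Combine with x ≡ 8 (mod 15): gcd(8, 15) = 1; 8 - 5 = 3, which IS divisible by 1, so compatible.
    Write x = 5 + 8·t and substitute into x ≡ 8 (mod 15): 8·t ≡ 8 − 5 = 3 (mod 15).
    The inverse of 8 mod 15 is 2 (since 8·2 = 16 = 1·15 + 1), so t ≡ 2·3 = 6 ≡ 6 (mod 15).
    Then x = 5 + 8·6 = 53, valid modulo lcm(8, 15) = 120: x ≡ 53 (mod 120).
  Combine with x ≡ 6 (mod 9): gcd(120, 9) = 3, and 6 - 53 = -47 is NOT divisible by 3.
    ⇒ system is inconsistent (no integer solution).

No solution (the system is inconsistent).
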